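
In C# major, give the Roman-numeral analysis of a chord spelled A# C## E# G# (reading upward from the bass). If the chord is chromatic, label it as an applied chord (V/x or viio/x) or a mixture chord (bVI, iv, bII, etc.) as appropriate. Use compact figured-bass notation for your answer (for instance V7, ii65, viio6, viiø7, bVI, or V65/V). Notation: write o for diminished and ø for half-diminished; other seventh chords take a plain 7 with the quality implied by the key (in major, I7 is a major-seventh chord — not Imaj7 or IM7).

V7/ii

The pitches A#-C##-E#-G# form a dominant seventh chord rooted on A#.
A# is not a diatonic chord root with this quality in C# major, but it lies a perfect fifth above D# (ii), so the chord functions as an applied dominant of ii.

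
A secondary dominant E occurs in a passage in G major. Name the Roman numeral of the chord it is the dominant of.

The chord is a major triad on E.
A dominant resolves down a perfect fifth: E → A. In G major, A is scale degree 2, i.e. ii.

ii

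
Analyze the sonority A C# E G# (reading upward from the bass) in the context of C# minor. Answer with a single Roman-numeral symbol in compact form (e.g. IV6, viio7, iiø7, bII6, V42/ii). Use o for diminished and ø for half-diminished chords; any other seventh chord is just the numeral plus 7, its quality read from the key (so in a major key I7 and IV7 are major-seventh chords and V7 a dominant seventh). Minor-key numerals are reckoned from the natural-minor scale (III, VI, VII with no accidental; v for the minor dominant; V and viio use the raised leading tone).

VI7

The pitches A-C#-E-G# form a major seventh chord rooted on A.
A is scale degree 6 in C# minor, and a major seventh chord on that degree is written VI7.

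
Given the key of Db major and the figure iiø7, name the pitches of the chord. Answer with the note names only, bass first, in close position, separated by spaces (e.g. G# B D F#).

iiø7 is the half-diminished supertonic seventh, borrowed from the parallel minor. In Db major that root is Eb.
So the chord is Eb-Gb-Bbb-Db, a half-diminished seventh chord.

Eb Gb Bbb Db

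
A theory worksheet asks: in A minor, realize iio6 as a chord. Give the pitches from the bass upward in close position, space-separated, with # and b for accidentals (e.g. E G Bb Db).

D F B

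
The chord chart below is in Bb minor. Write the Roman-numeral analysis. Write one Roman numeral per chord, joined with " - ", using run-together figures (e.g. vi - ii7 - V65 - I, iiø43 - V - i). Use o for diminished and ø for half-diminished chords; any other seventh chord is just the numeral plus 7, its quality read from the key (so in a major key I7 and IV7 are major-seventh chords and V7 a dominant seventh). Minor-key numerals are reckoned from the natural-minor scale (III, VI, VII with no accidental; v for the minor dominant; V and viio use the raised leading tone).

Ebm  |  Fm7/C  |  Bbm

iv - v43 - i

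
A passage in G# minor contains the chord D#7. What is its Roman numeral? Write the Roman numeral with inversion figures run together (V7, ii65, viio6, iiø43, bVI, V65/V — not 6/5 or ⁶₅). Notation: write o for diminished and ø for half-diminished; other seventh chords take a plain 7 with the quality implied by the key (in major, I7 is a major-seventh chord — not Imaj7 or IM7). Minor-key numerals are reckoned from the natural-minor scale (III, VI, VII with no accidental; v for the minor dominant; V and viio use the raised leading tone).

V7

The pitches D#-F##-A#-C# form a dominant seventh chord rooted on D#.
D# is scale degree 5 in G# minor, and a dominant seventh chord on that degree is written V7.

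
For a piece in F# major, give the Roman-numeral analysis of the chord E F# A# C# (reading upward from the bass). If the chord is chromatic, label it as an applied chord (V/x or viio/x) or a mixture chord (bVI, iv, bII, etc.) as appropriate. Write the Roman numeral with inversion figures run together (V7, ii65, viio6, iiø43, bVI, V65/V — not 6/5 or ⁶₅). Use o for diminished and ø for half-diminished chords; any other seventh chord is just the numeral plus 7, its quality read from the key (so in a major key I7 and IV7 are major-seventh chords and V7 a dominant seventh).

The pitches F#-A#-C#-E form a dominant seventh chord rooted on F#.
F# is not a diatonic chord root with this quality in F# major, but it lies a perfect fifth above B (IV), so the chord functions as an applied dominant of IV.
With E in the bass the chord is in third inversion, so the figured bass is 42.

V42/IV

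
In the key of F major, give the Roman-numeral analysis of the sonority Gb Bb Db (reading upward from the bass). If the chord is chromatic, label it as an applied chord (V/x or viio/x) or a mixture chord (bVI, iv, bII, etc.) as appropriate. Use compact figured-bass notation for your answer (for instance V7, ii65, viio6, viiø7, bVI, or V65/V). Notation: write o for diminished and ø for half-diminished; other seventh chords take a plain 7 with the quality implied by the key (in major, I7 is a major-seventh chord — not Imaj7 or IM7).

bII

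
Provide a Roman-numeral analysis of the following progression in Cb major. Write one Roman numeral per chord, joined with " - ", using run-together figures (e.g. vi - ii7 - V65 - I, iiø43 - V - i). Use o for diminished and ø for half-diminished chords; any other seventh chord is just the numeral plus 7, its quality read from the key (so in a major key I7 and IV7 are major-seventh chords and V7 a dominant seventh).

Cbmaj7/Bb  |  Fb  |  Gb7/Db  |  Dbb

Cbmaj7/Bb has root Cb, degree 1 in Cb major, so I42.
Fb: root Fb is the subdominant; major triad there is IV.
Gb7/Db: root Gb is the dominant; dominant seventh chord there is V43.
Dbb is non-diatonic — a major triad on the lowered supertonic (Dbb): the Neapolitan chord, bII.

I42 - IV - V43 - bII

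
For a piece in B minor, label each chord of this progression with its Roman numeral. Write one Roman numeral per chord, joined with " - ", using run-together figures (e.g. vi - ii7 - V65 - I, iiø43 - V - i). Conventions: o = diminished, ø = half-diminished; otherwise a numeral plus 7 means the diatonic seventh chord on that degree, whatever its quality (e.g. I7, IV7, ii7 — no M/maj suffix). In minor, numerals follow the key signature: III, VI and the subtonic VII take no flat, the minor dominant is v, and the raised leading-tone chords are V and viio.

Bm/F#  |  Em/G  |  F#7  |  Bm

Bm/F#: root B is the tonic; minor triad there is i64.
Em/G: root E is the subdominant; minor triad there is iv6.
F#7 has root F#, degree 5 in B minor, so V7.
Bm: root B is the tonic; minor triad there is i.

i64 - iv6 - V7 - i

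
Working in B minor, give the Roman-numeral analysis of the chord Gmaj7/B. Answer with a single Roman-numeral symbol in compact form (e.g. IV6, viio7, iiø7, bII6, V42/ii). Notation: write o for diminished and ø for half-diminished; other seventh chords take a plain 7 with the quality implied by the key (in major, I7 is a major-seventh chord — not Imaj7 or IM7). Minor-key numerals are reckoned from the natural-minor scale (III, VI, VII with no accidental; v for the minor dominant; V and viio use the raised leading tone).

Stacked in thirds the chord is G-B-D-F#: a major seventh chord on G.
In B minor, G is the submediant; the diatonic major seventh chord there is VI7.
With B in the bass the chord is in first inversion, so the figured bass is 65.

VI65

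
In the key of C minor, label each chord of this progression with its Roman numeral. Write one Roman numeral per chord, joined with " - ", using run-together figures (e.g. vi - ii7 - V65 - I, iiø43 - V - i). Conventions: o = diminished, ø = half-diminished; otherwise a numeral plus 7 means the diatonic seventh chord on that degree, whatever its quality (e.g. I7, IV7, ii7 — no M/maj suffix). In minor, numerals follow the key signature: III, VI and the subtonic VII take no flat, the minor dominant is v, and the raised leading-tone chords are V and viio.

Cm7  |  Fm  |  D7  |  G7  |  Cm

i7 - iv - V7/V - V7 - i

Cm7: minor seventh chord on C = scale degree 1 → i7.
Fm: root F is the subdominant; minor triad there is iv.
D7: chromatic; D is V of V, so V7/V.
G7: root G is the dominant; dominant seventh chord there is V7.
Cm: minor triad on C = scale degree 1 → i.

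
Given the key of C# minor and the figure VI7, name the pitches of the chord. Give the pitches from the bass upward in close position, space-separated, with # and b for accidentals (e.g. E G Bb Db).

A C# E G#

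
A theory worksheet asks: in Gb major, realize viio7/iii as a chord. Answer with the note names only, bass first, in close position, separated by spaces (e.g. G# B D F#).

The slash marks an applied leading-tone chord: viio of iii. In Gb major, iii is Bb, so the leading tone to it is A, a half step below.
Building a fully diminished seventh chord on A gives A-C-Eb-Gb.

A C Eb Gb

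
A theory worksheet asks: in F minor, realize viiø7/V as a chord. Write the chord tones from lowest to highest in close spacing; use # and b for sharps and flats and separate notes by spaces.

The slash marks an applied leading-tone chord: viio of V. In F minor, V is C, so the leading tone to it is B, a half step below.
Building a half-diminished seventh chord on B gives B-D-F-A.

B D F A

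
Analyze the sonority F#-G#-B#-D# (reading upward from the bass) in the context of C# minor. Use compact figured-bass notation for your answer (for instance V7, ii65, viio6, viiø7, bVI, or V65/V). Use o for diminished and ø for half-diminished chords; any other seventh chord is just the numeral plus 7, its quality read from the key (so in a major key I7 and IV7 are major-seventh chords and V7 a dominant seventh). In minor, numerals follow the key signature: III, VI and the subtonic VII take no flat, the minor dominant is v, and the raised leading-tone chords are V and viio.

V42

Stacked in thirds the chord is G#-B#-D#-F#: a dominant seventh chord on G#.
G# is scale degree 5 in C# minor, and a dominant seventh chord on that degree is written V7.
With F# in the bass the chord is in third inversion, so the figured bass is 42.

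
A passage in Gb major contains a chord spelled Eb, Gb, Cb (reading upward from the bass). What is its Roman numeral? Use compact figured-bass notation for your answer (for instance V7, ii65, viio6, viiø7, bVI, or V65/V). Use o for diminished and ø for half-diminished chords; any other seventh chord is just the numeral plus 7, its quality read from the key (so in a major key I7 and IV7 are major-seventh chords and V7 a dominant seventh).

IV6

Stacked in thirds the chord is Cb-Eb-Gb: a major triad on Cb.
Cb is scale degree 4 in Gb major, and a major triad on that degree is written IV.
With Eb in the bass the chord is in first inversion, so the figured bass is 6.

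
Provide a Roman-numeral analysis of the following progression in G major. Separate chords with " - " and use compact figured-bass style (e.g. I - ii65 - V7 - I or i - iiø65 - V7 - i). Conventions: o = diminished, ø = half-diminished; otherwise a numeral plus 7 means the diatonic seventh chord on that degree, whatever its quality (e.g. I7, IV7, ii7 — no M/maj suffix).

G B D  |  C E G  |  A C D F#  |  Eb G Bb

G-B-D: root G is the tonic; major triad there is I.
C-E-G has root C, degree 4 in G major, so IV.
A-C-D-F#: root D is the dominant; dominant seventh chord there is V43.
Eb-G-Bb is non-diatonic — bVI, a mixture chord from G minor.

I - IV - V43 - bVI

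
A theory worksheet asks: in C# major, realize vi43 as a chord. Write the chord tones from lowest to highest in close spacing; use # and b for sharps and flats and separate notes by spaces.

E# G# A# C#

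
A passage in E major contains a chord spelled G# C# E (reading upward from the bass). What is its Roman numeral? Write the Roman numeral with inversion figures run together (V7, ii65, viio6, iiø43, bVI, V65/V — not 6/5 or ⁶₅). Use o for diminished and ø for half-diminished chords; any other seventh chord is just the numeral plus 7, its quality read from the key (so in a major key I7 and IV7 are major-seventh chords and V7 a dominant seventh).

Stacked in thirds the chord is C#-E-G#: a minor triad on C#.
C# is scale degree 6 in E major, and a minor triad on that degree is written vi.
With G# in the bass the chord is in second inversion, so the figured bass is 64.

vi64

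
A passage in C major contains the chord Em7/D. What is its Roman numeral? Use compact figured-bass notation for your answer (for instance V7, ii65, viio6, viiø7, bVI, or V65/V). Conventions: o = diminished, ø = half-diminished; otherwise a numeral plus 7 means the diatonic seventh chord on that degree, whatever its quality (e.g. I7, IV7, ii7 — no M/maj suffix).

iii42

Stacked in thirds the chord is E-G-B-D: a minor seventh chord on E.
E is scale degree 3 in C major, and a minor seventh chord on that degree is written iii7.
With D in the bass the chord is in third inversion, so the figured bass is 42.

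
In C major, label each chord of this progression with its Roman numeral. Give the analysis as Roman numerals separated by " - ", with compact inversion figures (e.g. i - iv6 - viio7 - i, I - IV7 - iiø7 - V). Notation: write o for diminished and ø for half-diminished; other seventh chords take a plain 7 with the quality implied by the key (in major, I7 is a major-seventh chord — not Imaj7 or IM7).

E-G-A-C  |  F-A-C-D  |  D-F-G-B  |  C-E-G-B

E-G-A-C: minor seventh chord on A = scale degree 6 → vi43.
F-A-C-D has root D, degree 2 in C major, so ii65.
D-F-G-B: dominant seventh chord on G = scale degree 5 → V43.
C-E-G-B: major seventh chord on C = scale degree 1 → I7.

vi43 - ii65 - V43 - I7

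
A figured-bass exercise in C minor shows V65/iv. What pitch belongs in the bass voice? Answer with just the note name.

E

The applied chord V65/iv is rooted on C: C-E-G-Bb.
The figure 65 means first inversion — the third is in the bass.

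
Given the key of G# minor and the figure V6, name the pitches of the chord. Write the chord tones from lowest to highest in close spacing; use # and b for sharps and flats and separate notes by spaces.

F## A# D#

In G# minor, scale degree 5 is D#. The dominant is major (leading tone raised), so V is a major triad.
That chord is spelled D#-F##-A#.
With the 6 figure the chord is in first inversion; from the bass F## upward in close position it reads F##-A#-D#.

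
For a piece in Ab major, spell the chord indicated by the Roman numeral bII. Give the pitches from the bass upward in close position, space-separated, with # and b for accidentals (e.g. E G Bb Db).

bII is the Neapolitan chord — a major triad on the lowered second degree. In Ab major that root is Bbb.
So the chord is Bbb-Db-Fb.

Bbb Db Fb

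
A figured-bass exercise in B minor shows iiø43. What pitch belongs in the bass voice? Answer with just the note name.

iiø in B minor has root C#; the chord is C#-E-G-B.
The figure 43 means second inversion — the fifth is in the bass.

G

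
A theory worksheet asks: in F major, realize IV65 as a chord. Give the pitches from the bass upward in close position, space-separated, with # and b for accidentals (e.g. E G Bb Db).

D F A Bb

In F major, the fourth degree is Bb, and the diatonic chord built there is a major seventh chord.
Stacking thirds from Bb gives Bb-D-F-A.
With the 65 figure the chord is in first inversion; from the bass D upward in close position it reads D-F-A-Bb.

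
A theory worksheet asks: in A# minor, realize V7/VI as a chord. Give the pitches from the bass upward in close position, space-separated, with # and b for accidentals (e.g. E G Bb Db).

V7/VI is a secondary dominant — the dominant seventh of VI. VI in A# minor is F#, so the applied chord's root is C#, a perfect fifth above.
Building a dominant seventh chord on C# gives C#-E#-G#-B.

C# E# G# B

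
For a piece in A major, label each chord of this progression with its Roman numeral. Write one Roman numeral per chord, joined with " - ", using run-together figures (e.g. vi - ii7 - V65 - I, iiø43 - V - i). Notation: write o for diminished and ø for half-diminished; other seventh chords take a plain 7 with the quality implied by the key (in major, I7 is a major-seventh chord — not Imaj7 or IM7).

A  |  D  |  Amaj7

I - IV - I7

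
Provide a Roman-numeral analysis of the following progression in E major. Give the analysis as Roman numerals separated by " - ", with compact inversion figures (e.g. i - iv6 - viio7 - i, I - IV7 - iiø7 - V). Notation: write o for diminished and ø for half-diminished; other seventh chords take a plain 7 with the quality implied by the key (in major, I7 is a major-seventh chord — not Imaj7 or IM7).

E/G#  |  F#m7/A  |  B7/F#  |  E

I6 - ii65 - V43 - I

E/G# has root E, degree 1 in E major, so I6.
F#m7/A: minor seventh chord on F# = scale degree 2 → ii65.
B7/F#: root B is the dominant; dominant seventh chord there is V43.
E: major triad on E = scale degree 1 → I.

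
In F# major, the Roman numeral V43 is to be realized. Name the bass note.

G#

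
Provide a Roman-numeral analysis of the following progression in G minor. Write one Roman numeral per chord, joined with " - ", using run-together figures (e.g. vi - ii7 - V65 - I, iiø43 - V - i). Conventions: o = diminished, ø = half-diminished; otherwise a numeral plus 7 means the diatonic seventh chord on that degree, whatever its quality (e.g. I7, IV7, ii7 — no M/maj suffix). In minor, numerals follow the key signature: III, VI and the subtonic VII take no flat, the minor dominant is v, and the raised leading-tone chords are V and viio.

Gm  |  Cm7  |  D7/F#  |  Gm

Gm: minor triad on G = scale degree 1 → i.
Cm7: minor seventh chord on C = scale degree 4 → iv7.
D7/F#: root D is the dominant; dominant seventh chord there is V65.
Gm has root G, degree 1 in G minor, so i.

i - iv7 - V65 - i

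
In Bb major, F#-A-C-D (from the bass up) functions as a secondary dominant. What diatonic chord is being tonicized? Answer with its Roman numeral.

vi

The chord is a dominant seventh chord on D.
A dominant resolves down a perfect fifth: D → G. In Bb major, G is scale degree 6, i.e. vi.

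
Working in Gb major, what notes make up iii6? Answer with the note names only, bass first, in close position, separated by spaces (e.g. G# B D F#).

Db F Bb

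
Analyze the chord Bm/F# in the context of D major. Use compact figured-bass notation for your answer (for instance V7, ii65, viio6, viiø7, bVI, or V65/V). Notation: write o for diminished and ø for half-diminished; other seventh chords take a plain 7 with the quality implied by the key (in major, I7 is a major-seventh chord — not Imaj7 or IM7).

vi64

The pitches B-D-F# form a minor triad rooted on B.
In D major, B is the submediant; the diatonic minor triad there is vi.
With F# in the bass the chord is in second inversion, so the figured bass is 64.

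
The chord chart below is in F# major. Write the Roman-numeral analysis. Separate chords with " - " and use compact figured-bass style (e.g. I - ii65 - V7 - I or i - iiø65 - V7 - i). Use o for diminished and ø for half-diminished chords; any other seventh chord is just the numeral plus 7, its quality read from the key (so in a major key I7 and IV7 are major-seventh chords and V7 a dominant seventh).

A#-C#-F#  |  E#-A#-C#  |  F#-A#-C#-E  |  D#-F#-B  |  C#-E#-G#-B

A#-C#-F#: major triad on F# = scale degree 1 → I6.
E#-A#-C# has root A#, degree 3 in F# major, so iii64.
F#-A#-C#-E: chromatic; F# is V of IV, so V7/IV.
D#-F#-B: root B is the subdominant; major triad there is IV6.
C#-E#-G#-B: root C# is the dominant; dominant seventh chord there is V7.

I6 - iii64 - V7/IV - IV6 - V7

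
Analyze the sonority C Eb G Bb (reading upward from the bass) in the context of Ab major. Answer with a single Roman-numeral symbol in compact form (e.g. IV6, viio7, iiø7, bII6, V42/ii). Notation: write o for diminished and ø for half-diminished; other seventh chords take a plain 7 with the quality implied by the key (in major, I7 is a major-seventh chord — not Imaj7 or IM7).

iii7

Stacked in thirds the chord is C-Eb-G-Bb: a minor seventh chord on C.
C is scale degree 3 in Ab major, and a minor seventh chord on that degree is written iii7.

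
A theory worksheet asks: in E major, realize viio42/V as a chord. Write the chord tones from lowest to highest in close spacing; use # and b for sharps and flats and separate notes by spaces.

G A# C# E

The slash marks an applied leading-tone chord: viio of V. In E major, V is B, so the leading tone to it is A#, a half step below.
Building a fully diminished seventh chord on A# gives A#-C#-E-G.
The figured bass 42 indicates third inversion, placing the seventh (G) in the bass: G-A#-C#-E.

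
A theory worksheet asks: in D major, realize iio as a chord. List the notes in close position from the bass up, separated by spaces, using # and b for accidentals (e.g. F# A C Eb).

iio is the diminished supertonic triad, borrowed from the parallel minor. In D major that root is E.
So the chord is E-G-Bb.

E G Bb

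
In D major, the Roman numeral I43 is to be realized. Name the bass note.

A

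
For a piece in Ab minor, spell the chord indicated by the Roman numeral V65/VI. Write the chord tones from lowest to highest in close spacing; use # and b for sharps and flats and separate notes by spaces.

The slash means an applied dominant: we want the dominant of VI. In Ab minor, VI is Fb major, and its dominant is built on Cb.
Building a dominant seventh chord on Cb gives Cb-Eb-Gb-Bbb.
The figured bass 65 indicates first inversion, placing the third (Eb) in the bass: Eb-Gb-Bbb-Cb.

Eb Gb Bbb Cb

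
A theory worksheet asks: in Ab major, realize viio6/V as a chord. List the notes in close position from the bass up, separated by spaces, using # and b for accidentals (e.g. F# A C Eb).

The slash marks an applied leading-tone chord: viio of V. In Ab major, V is Eb, so the leading tone to it is D, a half step below.
Building a diminished triad on D gives D-F-Ab.
With the 6 figure the chord is in first inversion; from the bass F upward in close position it reads F-Ab-D.

F Ab D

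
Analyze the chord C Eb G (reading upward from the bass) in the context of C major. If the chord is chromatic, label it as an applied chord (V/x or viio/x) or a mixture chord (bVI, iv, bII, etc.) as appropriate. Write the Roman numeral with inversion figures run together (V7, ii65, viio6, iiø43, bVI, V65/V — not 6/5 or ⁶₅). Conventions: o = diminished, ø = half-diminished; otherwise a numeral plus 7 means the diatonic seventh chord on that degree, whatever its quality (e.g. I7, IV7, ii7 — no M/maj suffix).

i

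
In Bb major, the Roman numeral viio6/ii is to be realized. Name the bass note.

D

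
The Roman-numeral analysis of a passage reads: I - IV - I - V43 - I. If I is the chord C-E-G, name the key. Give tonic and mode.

The anchor chord is a major triad on C, labeled I.
If C is scale degree 1 and the mode makes that degree carry a major triad, the tonic is C and the mode is major.

C major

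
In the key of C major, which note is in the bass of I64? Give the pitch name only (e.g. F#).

G

I in C major has root C; the chord is C-E-G.
The figure 64 means second inversion — the fifth is in the bass.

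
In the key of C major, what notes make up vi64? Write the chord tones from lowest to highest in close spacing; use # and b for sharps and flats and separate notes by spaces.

In C major, the submediant is A, and the diatonic chord built there is a minor triad.
Stacking thirds from A gives A-C-E.
With the 64 figure the chord is in second inversion; from the bass E upward in close position it reads E-A-C.

E A C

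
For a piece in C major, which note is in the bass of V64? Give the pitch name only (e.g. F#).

V in C major has root G; the chord is G-B-D.
The figure 64 means second inversion — the fifth is in the bass.

D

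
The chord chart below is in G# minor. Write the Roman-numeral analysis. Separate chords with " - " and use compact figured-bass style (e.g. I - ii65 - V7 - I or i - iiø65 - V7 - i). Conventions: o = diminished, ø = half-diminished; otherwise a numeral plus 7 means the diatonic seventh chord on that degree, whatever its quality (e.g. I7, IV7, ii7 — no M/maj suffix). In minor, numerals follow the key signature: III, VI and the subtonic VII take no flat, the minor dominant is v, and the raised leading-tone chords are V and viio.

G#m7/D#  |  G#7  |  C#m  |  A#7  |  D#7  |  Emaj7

i43 - V7/iv - iv - V7/V - V7 - VI7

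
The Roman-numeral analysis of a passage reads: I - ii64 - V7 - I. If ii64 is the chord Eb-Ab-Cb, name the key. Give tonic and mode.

Gb major

The anchor chord is a minor triad on Ab, labeled ii64.
If Ab is scale degree 2 and the mode makes that degree carry a minor triad, the tonic is Gb and the mode is major.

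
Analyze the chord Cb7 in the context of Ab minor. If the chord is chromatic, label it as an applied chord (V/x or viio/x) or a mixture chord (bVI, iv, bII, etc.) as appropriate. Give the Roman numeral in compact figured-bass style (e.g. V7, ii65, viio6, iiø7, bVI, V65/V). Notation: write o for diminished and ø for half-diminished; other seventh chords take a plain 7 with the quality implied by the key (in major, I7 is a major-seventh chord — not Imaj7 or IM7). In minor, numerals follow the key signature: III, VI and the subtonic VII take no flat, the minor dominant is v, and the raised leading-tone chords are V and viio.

V7/VI

The pitches Cb-Eb-Gb-Bbb form a dominant seventh chord rooted on Cb.
Cb is not a diatonic chord root with this quality in Ab minor, but it lies a perfect fifth above Fb (VI), so the chord functions as an applied dominant of VI.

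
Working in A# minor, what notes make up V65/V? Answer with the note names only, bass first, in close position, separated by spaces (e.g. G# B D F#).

D## F## A# B#

The slash means an applied dominant: we want the dominant of V. In A# minor, V is E# major, and its dominant is built on B#.
Building a dominant seventh chord on B# gives B#-D##-F##-A#.
With the 65 figure the chord is in first inversion; from the bass D## upward in close position it reads D##-F##-A#-B#.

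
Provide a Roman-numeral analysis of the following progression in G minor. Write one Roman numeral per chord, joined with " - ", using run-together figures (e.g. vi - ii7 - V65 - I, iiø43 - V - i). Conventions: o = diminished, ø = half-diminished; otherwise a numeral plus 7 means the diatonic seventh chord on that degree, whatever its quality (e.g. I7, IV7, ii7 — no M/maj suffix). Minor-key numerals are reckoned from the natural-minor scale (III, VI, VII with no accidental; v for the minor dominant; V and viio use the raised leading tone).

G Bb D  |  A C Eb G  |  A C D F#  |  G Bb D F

G-Bb-D: minor triad on G = scale degree 1 → i.
A-C-Eb-G: half-diminished seventh chord on A = scale degree 2 → iiø7.
A-C-D-F#: root D is the dominant; dominant seventh chord there is V43.
G-Bb-D-F: root G is the tonic; minor seventh chord there is i7.

i - iiø7 - V43 - i7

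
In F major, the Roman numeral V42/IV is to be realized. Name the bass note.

Eb

The applied chord V42/IV is rooted on F: F-A-C-Eb.
The figure 42 means third inversion — the seventh is in the bass.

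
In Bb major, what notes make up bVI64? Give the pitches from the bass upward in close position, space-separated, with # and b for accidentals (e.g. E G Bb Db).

Db Gb Bb

bVI64 is a major triad on the lowered sixth degree, borrowed from the parallel minor. In Bb major that root is Gb.
So the chord is Gb-Bb-Db.
The figured bass 64 indicates second inversion, placing the fifth (Db) in the bass: Db-Gb-Bb.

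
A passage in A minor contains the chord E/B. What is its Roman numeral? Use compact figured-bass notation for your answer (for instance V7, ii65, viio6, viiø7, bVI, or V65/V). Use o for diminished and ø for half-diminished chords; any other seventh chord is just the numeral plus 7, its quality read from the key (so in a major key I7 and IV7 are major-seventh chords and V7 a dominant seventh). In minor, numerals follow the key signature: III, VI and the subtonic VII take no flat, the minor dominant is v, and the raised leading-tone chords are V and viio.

The pitches E-G#-B form a major triad rooted on E.
In A minor, E is the dominant; the diatonic major triad there is V.
With B in the bass the chord is in second inversion, so the figured bass is 64.

V64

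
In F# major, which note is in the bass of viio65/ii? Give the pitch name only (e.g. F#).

A#

The applied chord viio65/ii is rooted on F##: F##-A#-C#-E.
The figure 65 means first inversion — the third is in the bass.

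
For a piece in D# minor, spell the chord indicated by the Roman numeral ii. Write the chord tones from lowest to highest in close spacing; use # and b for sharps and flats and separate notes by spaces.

Scale degree 2 in D# minor is E#; here the chord built on it is altered to a minor triad. ii is the minor supertonic, borrowed from the parallel major (the Dorian ii).
So the chord is E#-G#-B#, a minor triad.

E# G# B#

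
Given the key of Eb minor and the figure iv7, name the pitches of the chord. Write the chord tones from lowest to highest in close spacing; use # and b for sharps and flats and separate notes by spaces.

Ab Cb Eb Gb

In Eb minor, the subdominant is Ab, and the diatonic chord built there is a minor seventh chord.
Stacking thirds from Ab gives Ab-Cb-Eb-Gb.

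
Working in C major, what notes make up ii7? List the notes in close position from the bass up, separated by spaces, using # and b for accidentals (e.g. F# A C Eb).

D F A C

In C major, the supertonic is D, and the diatonic chord built there is a minor seventh chord.
Stacking thirds from D gives D-F-A-C.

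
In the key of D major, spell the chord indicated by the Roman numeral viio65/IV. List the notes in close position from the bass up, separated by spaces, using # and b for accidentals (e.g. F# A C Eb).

A C Eb F#

The slash marks an applied leading-tone chord: viio of IV. In D major, IV is G, so the leading tone to it is F#, a half step below.
Building a fully diminished seventh chord on F# gives F#-A-C-Eb.
The figured bass 65 indicates first inversion, placing the third (A) in the bass: A-C-Eb-F#.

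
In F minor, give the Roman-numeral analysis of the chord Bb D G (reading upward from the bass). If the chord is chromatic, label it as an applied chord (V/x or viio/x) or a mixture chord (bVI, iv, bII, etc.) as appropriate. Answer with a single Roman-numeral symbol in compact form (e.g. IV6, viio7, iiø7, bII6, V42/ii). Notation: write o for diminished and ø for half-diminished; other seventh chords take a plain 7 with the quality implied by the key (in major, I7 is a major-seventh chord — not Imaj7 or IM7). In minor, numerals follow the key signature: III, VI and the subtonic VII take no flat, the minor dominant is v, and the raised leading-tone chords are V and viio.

The pitches G-Bb-D form a minor triad rooted on G.
G is the second degree of F minor. This is the minor supertonic, borrowed from the parallel major (the Dorian ii).
With Bb in the bass the chord is in first inversion, so the figured bass is 6.

ii6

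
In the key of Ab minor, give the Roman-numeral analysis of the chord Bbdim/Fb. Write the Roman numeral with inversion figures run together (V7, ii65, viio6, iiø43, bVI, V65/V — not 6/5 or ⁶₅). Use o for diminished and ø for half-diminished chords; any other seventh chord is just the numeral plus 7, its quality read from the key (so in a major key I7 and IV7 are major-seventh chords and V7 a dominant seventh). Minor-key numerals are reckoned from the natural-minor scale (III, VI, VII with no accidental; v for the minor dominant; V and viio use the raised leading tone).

iio64

The pitches Bb-Db-Fb form a diminished triad rooted on Bb.
In Ab minor, Bb is the supertonic; the diatonic diminished triad there is iio.
With Fb in the bass the chord is in second inversion, so the figured bass is 64.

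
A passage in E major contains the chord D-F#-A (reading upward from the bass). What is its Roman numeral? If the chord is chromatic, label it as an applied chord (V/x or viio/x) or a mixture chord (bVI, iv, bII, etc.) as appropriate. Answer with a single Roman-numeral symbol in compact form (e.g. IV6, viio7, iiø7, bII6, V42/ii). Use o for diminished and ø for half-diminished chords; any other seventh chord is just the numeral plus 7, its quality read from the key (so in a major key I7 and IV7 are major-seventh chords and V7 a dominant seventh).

bVII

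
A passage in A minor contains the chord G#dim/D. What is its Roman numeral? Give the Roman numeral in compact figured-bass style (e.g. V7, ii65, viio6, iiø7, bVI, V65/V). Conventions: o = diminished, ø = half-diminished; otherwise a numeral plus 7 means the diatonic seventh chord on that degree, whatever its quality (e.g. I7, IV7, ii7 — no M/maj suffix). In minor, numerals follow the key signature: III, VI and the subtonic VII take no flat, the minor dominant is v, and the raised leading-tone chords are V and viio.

viio64

The pitches G#-B-D form a diminished triad rooted on G#.
In A minor, G# is the leading tone; the diatonic diminished triad there is viio.
With D in the bass the chord is in second inversion, so the figured bass is 64.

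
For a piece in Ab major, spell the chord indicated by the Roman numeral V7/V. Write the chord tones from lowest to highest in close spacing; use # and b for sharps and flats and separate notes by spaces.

Bb D F Ab

V7/V is a secondary dominant — the dominant seventh of V. V in Ab major is Eb, so the applied chord's root is Bb, a perfect fifth above.
Building a dominant seventh chord on Bb gives Bb-D-F-Ab.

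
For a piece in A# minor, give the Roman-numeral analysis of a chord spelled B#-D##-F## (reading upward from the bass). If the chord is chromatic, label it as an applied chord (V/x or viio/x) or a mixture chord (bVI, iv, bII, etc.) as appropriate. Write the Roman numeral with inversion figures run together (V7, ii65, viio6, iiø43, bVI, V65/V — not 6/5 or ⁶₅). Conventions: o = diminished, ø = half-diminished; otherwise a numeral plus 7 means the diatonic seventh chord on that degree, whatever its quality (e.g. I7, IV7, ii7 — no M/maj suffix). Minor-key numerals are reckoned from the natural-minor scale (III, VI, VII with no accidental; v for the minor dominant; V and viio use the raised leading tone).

Stacked in thirds the chord is B#-D##-F##: a major triad on B#.
B# is not a diatonic chord root with this quality in A# minor, but it lies a perfect fifth above E# (V), so the chord functions as an applied dominant of V.

V/V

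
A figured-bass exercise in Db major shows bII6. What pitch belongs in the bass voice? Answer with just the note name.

Gb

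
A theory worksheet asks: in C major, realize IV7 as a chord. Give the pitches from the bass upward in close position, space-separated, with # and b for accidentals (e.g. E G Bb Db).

F A C E

The numeral's case and figure indicate a major seventh chord. In C major its root, the subdominant, is F.
Stacking thirds from F gives F-A-C-E.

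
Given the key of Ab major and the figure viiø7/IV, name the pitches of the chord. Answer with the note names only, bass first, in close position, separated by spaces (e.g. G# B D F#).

The slash marks an applied leading-tone chord: viio of IV. In Ab major, IV is Db, so the leading tone to it is C, a half step below.
Building a half-diminished seventh chord on C gives C-Eb-Gb-Bb.

C Eb Gb Bb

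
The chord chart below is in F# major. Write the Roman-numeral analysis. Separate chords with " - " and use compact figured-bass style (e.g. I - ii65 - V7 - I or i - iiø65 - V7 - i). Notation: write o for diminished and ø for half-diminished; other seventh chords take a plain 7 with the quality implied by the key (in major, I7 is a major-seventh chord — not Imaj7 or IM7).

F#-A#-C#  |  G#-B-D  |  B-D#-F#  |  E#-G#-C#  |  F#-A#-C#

F#-A#-C#: major triad on F# = scale degree 1 → I.
G#-B-D: G# with this quality isn't in the key; it's iio, borrowed from the parallel minor.
B-D#-F#: major triad on B = scale degree 4 → IV.
E#-G#-C#: major triad on C# = scale degree 5 → V6.
F#-A#-C# has root F#, degree 1 in F# major, so I.

I - iio - IV - V6 - I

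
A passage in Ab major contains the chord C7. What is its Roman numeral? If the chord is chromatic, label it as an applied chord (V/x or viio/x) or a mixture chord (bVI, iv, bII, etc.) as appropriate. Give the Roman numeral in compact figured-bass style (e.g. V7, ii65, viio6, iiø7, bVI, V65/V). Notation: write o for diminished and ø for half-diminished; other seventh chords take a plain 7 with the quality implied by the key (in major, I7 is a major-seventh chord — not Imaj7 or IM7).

The pitches C-E-G-Bb form a dominant seventh chord rooted on C.
C is not a diatonic chord root with this quality in Ab major, but it lies a perfect fifth above F (vi), so the chord functions as an applied dominant of vi.

V7/vi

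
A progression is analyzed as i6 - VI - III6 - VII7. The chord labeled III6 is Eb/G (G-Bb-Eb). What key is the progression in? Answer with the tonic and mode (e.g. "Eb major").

C minor

III6 is given as G-Bb-Eb — a major triad with root Eb.
If Eb is scale degree 3 and the mode makes that degree carry a major triad, the tonic is C and the mode is minor.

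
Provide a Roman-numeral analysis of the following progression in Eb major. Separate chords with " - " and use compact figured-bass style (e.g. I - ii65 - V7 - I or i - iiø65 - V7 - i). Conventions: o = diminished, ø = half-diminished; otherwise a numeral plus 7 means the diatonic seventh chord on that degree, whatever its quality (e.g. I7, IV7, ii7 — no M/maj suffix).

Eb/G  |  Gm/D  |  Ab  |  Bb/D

I6 - iii64 - IV - V6

Eb/G has root Eb, degree 1 in Eb major, so I6.
Gm/D has root G, degree 3 in Eb major, so iii64.
Ab has root Ab, degree 4 in Eb major, so IV.
Bb/D has root Bb, degree 5 in Eb major, so V6.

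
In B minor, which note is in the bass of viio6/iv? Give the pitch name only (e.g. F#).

The applied chord viio6/iv is rooted on D#: D#-F#-A.
The figure 6 means first inversion — the third is in the bass.

F#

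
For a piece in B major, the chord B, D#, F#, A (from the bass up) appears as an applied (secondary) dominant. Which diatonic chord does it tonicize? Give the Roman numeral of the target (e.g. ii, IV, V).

The chord is a dominant seventh chord on B.
A dominant resolves down a perfect fifth: B → E. In B major, E is scale degree 4, i.e. IV.

IV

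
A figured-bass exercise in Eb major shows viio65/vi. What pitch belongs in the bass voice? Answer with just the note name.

The applied chord viio65/vi is rooted on B: B-D-F-Ab.
The figure 65 means first inversion — the third is in the bass.

D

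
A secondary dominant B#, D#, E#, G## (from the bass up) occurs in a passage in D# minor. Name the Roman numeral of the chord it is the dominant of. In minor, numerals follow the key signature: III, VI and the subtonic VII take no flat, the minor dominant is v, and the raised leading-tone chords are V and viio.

V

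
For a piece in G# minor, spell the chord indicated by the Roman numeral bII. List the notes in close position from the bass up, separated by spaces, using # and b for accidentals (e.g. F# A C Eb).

A C# E

bII is the Neapolitan chord — a major triad on the lowered second degree. In G# minor that root is A.
So the chord is A-C#-E, a major triad.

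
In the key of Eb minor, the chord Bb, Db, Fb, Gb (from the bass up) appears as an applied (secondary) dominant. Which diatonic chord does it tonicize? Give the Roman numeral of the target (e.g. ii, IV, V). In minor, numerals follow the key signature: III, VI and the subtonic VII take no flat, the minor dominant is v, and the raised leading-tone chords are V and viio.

VI

The chord is a dominant seventh chord on Gb.
A dominant resolves down a perfect fifth: Gb → Cb. In Eb minor, Cb is scale degree 6, i.e. VI.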